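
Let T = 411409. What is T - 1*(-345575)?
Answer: 756984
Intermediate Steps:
T - 1*(-345575) = 411409 - 1*(-345575) = 411409 + 345575 = 756984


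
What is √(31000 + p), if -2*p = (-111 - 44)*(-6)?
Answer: √30535 ≈ 174.74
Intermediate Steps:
p = -465 (p = -(-111 - 44)*(-6)/2 = -(-155)*(-6)/2 = -½*930 = -465)
√(31000 + p) = √(31000 - 465) = √30535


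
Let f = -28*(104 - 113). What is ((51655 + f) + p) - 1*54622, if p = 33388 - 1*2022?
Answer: 28651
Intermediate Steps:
p = 31366 (p = 33388 - 2022 = 31366)
f = 252 (f = -28*(-9) = 252)
((51655 + f) + p) - 1*54622 = ((51655 + 252) + 31366) - 1*54622 = (51907 + 31366) - 54622 = 83273 - 54622 = 28651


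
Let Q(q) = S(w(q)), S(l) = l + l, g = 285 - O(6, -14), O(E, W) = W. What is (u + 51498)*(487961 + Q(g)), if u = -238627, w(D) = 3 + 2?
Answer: -91313525259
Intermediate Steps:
w(D) = 5
g = 299 (g = 285 - 1*(-14) = 285 + 14 = 299)
S(l) = 2*l
Q(q) = 10 (Q(q) = 2*5 = 10)
(u + 51498)*(487961 + Q(g)) = (-238627 + 51498)*(487961 + 10) = -187129*487971 = -91313525259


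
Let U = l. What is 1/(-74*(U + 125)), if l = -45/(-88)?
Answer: -44/408665 ≈ -0.00010767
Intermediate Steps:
l = 45/88 (l = -45*(-1/88) = 45/88 ≈ 0.51136)
U = 45/88 ≈ 0.51136
1/(-74*(U + 125)) = 1/(-74*(45/88 + 125)) = 1/(-74*11045/88) = 1/(-408665/44) = -44/408665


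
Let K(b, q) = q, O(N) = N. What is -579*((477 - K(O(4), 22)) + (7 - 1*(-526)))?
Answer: -572052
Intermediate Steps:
-579*((477 - K(O(4), 22)) + (7 - 1*(-526))) = -579*((477 - 1*22) + (7 - 1*(-526))) = -579*((477 - 22) + (7 + 526)) = -579*(455 + 533) = -579*988 = -572052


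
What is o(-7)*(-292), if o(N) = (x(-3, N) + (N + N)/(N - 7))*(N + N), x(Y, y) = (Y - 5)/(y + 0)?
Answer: 8760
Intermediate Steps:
x(Y, y) = (-5 + Y)/y
o(N) = 2*N*(-8/N + 2*N/(-7 + N)) (o(N) = ((-5 - 3)/N + (N + N)/(N - 7))*(N + N) = (-8/N + (2*N)/(-7 + N))*(2*N) = (-8/N + 2*N/(-7 + N))*(2*N) = 2*N*(-8/N + 2*N/(-7 + N)))
o(-7)*(-292) = (4*(28 - 7*(-4 - 7))/(-7 - 7))*(-292) = (4*(28 - 7*(-11))/(-14))*(-292) = (4*(-1/14)*(28 + 77))*(-292) = (4*(-1/14)*105)*(-292) = -30*(-292) = 8760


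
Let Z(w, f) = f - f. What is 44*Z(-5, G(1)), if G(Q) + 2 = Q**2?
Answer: 0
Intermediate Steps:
G(Q) = -2 + Q**2
Z(w, f) = 0
44*Z(-5, G(1)) = 44*0 = 0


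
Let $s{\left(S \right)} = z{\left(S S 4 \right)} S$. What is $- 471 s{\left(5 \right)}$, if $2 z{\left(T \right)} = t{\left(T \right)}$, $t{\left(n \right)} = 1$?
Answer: $- \frac{2355}{2} \approx -1177.5$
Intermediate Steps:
$z{\left(T \right)} = \frac{1}{2}$ ($z{\left(T \right)} = \frac{1}{2} \cdot 1 = \frac{1}{2}$)
$s{\left(S \right)} = \frac{S}{2}$
$- 471 s{\left(5 \right)} = - 471 \cdot \frac{1}{2} \cdot 5 = \left(-471\right) \frac{5}{2} = - \frac{2355}{2}$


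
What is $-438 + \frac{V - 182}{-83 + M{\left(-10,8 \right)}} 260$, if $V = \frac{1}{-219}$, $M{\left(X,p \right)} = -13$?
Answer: $\frac{288707}{5256} \approx 54.929$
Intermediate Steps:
$V = - \frac{1}{219} \approx -0.0045662$
$-438 + \frac{V - 182}{-83 + M{\left(-10,8 \right)}} 260 = -438 + \frac{- \frac{1}{219} - 182}{-83 - 13} \cdot 260 = -438 + - \frac{39859}{219 \left(-96\right)} 260 = -438 + \left(- \frac{39859}{219}\right) \left(- \frac{1}{96}\right) 260 = -438 + \frac{39859}{21024} \cdot 260 = -438 + \frac{2590835}{5256} = \frac{288707}{5256}$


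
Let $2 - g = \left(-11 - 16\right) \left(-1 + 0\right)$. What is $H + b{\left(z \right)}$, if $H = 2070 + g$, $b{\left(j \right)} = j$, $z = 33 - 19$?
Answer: $2059$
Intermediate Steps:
$g = -25$ ($g = 2 - \left(-11 - 16\right) \left(-1 + 0\right) = 2 - \left(-27\right) \left(-1\right) = 2 - 27 = -25$)
$z = 14$ ($z = 33 - 19 = 14$)
$H = 2045$ ($H = 2070 - 25 = 2045$)
$H + b{\left(z \right)} = 2045 + 14 = 2059$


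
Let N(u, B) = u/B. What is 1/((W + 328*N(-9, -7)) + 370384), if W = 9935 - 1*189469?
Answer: 7/1338902 ≈ 5.2282e-6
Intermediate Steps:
W = -179534 (W = 9935 - 189469 = -179534)
1/((W + 328*N(-9, -7)) + 370384) = 1/((-179534 + 328*(-9/(-7))) + 370384) = 1/((-179534 + 328*(-9*(-⅐))) + 370384) = 1/((-179534 + 328*(9/7)) + 370384) = 1/((-179534 + 2952/7) + 370384) = 1/(-1253786/7 + 370384) = 1/(1338902/7) = 7/1338902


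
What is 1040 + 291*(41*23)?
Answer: 275453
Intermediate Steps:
1040 + 291*(41*23) = 1040 + 291*943 = 1040 + 274413 = 275453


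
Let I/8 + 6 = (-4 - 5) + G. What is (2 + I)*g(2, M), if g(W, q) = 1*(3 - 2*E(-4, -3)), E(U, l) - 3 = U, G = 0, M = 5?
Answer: -590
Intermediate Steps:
E(U, l) = 3 + U
g(W, q) = 5 (g(W, q) = 1*(3 - 2*(3 - 4)) = 1*(3 - 2*(-1)) = 1*(3 + 2) = 1*5 = 5)
I = -120 (I = -48 + 8*((-4 - 5) + 0) = -48 + 8*(-9 + 0) = -48 + 8*(-9) = -48 - 72 = -120)
(2 + I)*g(2, M) = (2 - 120)*5 = -118*5 = -590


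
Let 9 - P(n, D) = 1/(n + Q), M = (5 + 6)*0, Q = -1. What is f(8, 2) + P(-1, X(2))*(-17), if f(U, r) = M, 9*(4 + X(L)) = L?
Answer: -323/2 ≈ -161.50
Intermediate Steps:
X(L) = -4 + L/9
M = 0 (M = 11*0 = 0)
f(U, r) = 0
P(n, D) = 9 - 1/(-1 + n) (P(n, D) = 9 - 1/(n - 1) = 9 - 1/(-1 + n))
f(8, 2) + P(-1, X(2))*(-17) = 0 + ((-10 + 9*(-1))/(-1 - 1))*(-17) = 0 + ((-10 - 9)/(-2))*(-17) = 0 - ½*(-19)*(-17) = 0 + (19/2)*(-17) = 0 - 323/2 = -323/2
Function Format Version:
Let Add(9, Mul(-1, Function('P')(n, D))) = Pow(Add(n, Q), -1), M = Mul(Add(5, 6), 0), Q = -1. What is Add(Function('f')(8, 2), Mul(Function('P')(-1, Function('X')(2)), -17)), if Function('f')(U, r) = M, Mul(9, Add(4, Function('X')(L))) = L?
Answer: Rational(-323, 2) ≈ -161.50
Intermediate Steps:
Function('X')(L) = Add(-4, Mul(Rational(1, 9), L))
M = 0 (M = Mul(11, 0) = 0)
Function('f')(U, r) = 0
Function('P')(n, D) = Add(9, Mul(-1, Pow(Add(-1, n), -1))) (Function('P')(n, D) = Add(9, Mul(-1, Pow(Add(n, -1), -1))) = Add(9, Mul(-1, Pow(Add(-1, n), -1))))
Add(Function('f')(8, 2), Mul(Function('P')(-1, Function('X')(2)), -17)) = Add(0, Mul(Mul(Pow(Add(-1, -1), -1), Add(-10, Mul(9, -1))), -17)) = Add(0, Mul(Mul(Pow(-2, -1), Add(-10, -9)), -17)) = Add(0, Mul(Mul(Rational(-1, 2), -19), -17)) = Add(0, Mul(Rational(19, 2), -17)) = Add(0, Rational(-323, 2)) = Rational(-323, 2)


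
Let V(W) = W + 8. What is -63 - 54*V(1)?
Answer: -549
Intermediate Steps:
V(W) = 8 + W
-63 - 54*V(1) = -63 - 54*(8 + 1) = -63 - 54*9 = -63 - 486 = -549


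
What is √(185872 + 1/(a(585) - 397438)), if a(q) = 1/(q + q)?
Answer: √40190598265680495813802/465002459 ≈ 431.13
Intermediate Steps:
a(q) = 1/(2*q)
√(185872 + 1/(a(585) - 397438)) = √(185872 + 1/((½)/585 - 397438)) = √(185872 + 1/((½)*(1/585) - 397438)) = √(185872 + 1/(1/1170 - 397438)) = √(185872 + 1/(-465002459/1170)) = √(185872 - 1170/465002459) = √(86430937058078/465002459) = √40190598265680495813802/465002459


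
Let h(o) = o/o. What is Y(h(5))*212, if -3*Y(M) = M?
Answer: -212/3 ≈ -70.667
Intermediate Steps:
h(o) = 1
Y(M) = -M/3
Y(h(5))*212 = -⅓*1*212 = -⅓*212 = -212/3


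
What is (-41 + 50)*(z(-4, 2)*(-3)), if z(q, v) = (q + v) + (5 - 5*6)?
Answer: 729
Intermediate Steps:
z(q, v) = -25 + q + v (z(q, v) = (q + v) + (5 - 30) = (q + v) - 25 = -25 + q + v)
(-41 + 50)*(z(-4, 2)*(-3)) = (-41 + 50)*((-25 - 4 + 2)*(-3)) = 9*(-27*(-3)) = 9*81 = 729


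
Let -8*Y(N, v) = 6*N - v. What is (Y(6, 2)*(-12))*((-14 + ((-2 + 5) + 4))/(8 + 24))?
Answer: -357/32 ≈ -11.156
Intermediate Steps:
Y(N, v) = -3*N/4 + v/8 (Y(N, v) = -(6*N - v)/8 = -(-v + 6*N)/8 = -3*N/4 + v/8)
(Y(6, 2)*(-12))*((-14 + ((-2 + 5) + 4))/(8 + 24)) = ((-¾*6 + (⅛)*2)*(-12))*((-14 + ((-2 + 5) + 4))/(8 + 24)) = ((-9/2 + ¼)*(-12))*((-14 + (3 + 4))/32) = (-17/4*(-12))*((-14 + 7)*(1/32)) = 51*(-7*1/32) = 51*(-7/32) = -357/32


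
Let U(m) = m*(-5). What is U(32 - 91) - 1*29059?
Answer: -28764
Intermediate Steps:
U(m) = -5*m
U(32 - 91) - 1*29059 = -5*(32 - 91) - 1*29059 = -5*(-59) - 29059 = 295 - 29059 = -28764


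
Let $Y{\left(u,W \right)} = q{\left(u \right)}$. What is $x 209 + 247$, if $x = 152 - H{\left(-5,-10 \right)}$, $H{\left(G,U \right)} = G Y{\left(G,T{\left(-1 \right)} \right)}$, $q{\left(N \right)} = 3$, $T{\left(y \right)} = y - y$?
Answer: $35150$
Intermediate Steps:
$T{\left(y \right)} = 0$
$Y{\left(u,W \right)} = 3$
$H{\left(G,U \right)} = 3 G$ ($H{\left(G,U \right)} = G 3 = 3 G$)
$x = 167$ ($x = 152 - 3 \left(-5\right) = 152 - -15 = 152 + 15 = 167$)
$x 209 + 247 = 167 \cdot 209 + 247 = 34903 + 247 = 35150$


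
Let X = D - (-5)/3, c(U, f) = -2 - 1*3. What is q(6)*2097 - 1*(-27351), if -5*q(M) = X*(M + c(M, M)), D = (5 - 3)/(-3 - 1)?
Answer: 268617/10 ≈ 26862.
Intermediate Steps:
D = -1/2 (D = 2/(-4) = 2*(-1/4) = -1/2 ≈ -0.50000)
c(U, f) = -5 (c(U, f) = -2 - 3 = -5)
X = 7/6 (X = -1/2 - (-5)/3 = -1/2 - 1*(-5/3) = -1/2 + 5/3 = 7/6 ≈ 1.1667)
q(M) = 7/6 - 7*M/30 (q(M) = -7*(M - 5)/30 = -7*(-5 + M)/30 = -(-35/6 + 7*M/6)/5 = 7/6 - 7*M/30)
q(6)*2097 - 1*(-27351) = (7/6 - 7/30*6)*2097 - 1*(-27351) = (7/6 - 7/5)*2097 + 27351 = -7/30*2097 + 27351 = -4893/10 + 27351 = 268617/10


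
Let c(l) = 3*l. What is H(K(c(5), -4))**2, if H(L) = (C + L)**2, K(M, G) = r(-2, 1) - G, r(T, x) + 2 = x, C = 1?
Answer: 256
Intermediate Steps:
r(T, x) = -2 + x
K(M, G) = -1 - G (K(M, G) = (-2 + 1) - G = -1 - G)
H(L) = (1 + L)**2
H(K(c(5), -4))**2 = ((1 + (-1 - 1*(-4)))**2)**2 = ((1 + (-1 + 4))**2)**2 = ((1 + 3)**2)**2 = (4**2)**2 = 16**2 = 256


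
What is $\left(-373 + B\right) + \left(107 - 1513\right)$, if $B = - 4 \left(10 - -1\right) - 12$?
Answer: $-1835$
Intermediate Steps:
$B = -56$ ($B = - 4 \left(10 + 1\right) - 12 = \left(-4\right) 11 - 12 = -44 - 12 = -56$)
$\left(-373 + B\right) + \left(107 - 1513\right) = \left(-373 - 56\right) + \left(107 - 1513\right) = -429 - 1406 = -1835$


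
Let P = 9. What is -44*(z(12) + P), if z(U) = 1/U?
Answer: -1199/3 ≈ -399.67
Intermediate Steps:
-44*(z(12) + P) = -44*(1/12 + 9) = -44*109/12 = -1199/3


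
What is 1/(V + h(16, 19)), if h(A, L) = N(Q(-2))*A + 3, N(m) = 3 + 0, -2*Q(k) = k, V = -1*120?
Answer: -1/69 ≈ -0.014493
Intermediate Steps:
V = -120
Q(k) = -k/2
N(m) = 3
h(A, L) = 3 + 3*A (h(A, L) = 3*A + 3 = 3 + 3*A)
1/(V + h(16, 19)) = 1/(-120 + (3 + 3*16)) = 1/(-120 + (3 + 48)) = 1/(-120 + 51) = 1/(-69) = -1/69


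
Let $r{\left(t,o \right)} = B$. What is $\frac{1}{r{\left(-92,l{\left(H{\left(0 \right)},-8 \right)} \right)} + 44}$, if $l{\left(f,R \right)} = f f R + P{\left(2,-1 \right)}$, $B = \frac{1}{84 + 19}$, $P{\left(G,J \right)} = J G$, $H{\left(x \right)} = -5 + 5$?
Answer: $\frac{103}{4533} \approx 0.022722$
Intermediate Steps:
$H{\left(x \right)} = 0$
$P{\left(G,J \right)} = G J$
$B = \frac{1}{103} \approx 0.0097087$
$l{\left(f,R \right)} = -2 + R f^{2}$ ($l{\left(f,R \right)} = f f R + 2 \left(-1\right) = f^{2} R - 2 = R f^{2} - 2 = -2 + R f^{2}$)
$r{\left(t,o \right)} = \frac{1}{103}$
$\frac{1}{r{\left(-92,l{\left(H{\left(0 \right)},-8 \right)} \right)} + 44} = \frac{1}{\frac{1}{103} + 44} = \frac{1}{\frac{4533}{103}} = \frac{103}{4533}$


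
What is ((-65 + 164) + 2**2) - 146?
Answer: -43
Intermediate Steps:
((-65 + 164) + 2**2) - 146 = (99 + 4) - 146 = 103 - 146 = -43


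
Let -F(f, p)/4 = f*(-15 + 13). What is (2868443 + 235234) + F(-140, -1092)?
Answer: 3102557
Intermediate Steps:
F(f, p) = 8*f (F(f, p) = -4*f*(-15 + 13) = -4*f*(-2) = -(-8)*f = 8*f)
(2868443 + 235234) + F(-140, -1092) = (2868443 + 235234) + 8*(-140) = 3103677 - 1120 = 3102557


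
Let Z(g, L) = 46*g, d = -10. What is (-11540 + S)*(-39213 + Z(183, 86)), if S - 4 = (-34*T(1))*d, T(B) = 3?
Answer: 323840220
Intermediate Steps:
S = 1024 (S = 4 - 34*3*(-10) = 4 - 102*(-10) = 4 + 1020 = 1024)
(-11540 + S)*(-39213 + Z(183, 86)) = (-11540 + 1024)*(-39213 + 46*183) = -10516*(-39213 + 8418) = -10516*(-30795) = 323840220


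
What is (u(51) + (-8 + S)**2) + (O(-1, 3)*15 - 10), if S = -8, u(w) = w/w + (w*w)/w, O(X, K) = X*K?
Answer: 253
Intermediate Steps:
O(X, K) = K*X
u(w) = 1 + w (u(w) = 1 + w**2/w = 1 + w)
(u(51) + (-8 + S)**2) + (O(-1, 3)*15 - 10) = ((1 + 51) + (-8 - 8)**2) + ((3*(-1))*15 - 10) = (52 + (-16)**2) + (-3*15 - 10) = (52 + 256) + (-45 - 10) = 308 - 55 = 253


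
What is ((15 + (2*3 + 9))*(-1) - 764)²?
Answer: 630436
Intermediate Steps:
((15 + (2*3 + 9))*(-1) - 764)² = ((15 + (6 + 9))*(-1) - 764)² = ((15 + 15)*(-1) - 764)² = (30*(-1) - 764)² = (-30 - 764)² = (-794)² = 630436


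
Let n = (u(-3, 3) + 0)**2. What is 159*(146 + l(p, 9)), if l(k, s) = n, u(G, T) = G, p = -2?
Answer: 24645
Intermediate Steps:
n = 9 (n = (-3 + 0)**2 = (-3)**2 = 9)
l(k, s) = 9
159*(146 + l(p, 9)) = 159*(146 + 9) = 159*155 = 24645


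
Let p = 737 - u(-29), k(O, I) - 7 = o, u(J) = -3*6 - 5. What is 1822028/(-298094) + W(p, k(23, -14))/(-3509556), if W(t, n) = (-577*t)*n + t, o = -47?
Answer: -1452942885776/130772198283 ≈ -11.110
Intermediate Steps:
u(J) = -23 (u(J) = -18 - 5 = -23)
k(O, I) = -40 (k(O, I) = 7 - 47 = -40)
p = 760 (p = 737 - 1*(-23) = 737 + 23 = 760)
W(t, n) = t - 577*n*t (W(t, n) = -577*n*t + t = t - 577*n*t)
1822028/(-298094) + W(p, k(23, -14))/(-3509556) = 1822028/(-298094) + (760*(1 - 577*(-40)))/(-3509556) = 1822028*(-1/298094) + (760*(1 + 23080))*(-1/3509556) = -911014/149047 + (760*23081)*(-1/3509556) = -911014/149047 + 17541560*(-1/3509556) = -911014/149047 - 4385390/877389 = -1452942885776/130772198283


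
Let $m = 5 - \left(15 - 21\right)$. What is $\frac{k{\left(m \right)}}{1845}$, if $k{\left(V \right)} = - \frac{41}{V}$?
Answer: $- \frac{1}{495} \approx -0.0020202$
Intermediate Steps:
$m = 11$ ($m = 5 - \left(15 - 21\right) = 5 - -6 = 5 + 6 = 11$)
$\frac{k{\left(m \right)}}{1845} = \frac{\left(-41\right) \frac{1}{11}}{1845} = \left(-41\right) \frac{1}{11} \cdot \frac{1}{1845} = \left(- \frac{41}{11}\right) \frac{1}{1845} = - \frac{1}{495}$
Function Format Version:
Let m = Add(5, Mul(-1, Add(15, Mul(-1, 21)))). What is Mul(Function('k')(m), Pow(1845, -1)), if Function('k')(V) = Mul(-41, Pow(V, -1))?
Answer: Rational(-1, 495) ≈ -0.0020202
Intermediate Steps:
m = 11 (m = Add(5, Mul(-1, Add(15, -21))) = Add(5, Mul(-1, -6)) = Add(5, 6) = 11)
Mul(Function('k')(m), Pow(1845, -1)) = Mul(Mul(-41, Pow(11, -1)), Pow(1845, -1)) = Mul(Mul(-41, Rational(1, 11)), Rational(1, 1845)) = Mul(Rational(-41, 11), Rational(1, 1845)) = Rational(-1, 495)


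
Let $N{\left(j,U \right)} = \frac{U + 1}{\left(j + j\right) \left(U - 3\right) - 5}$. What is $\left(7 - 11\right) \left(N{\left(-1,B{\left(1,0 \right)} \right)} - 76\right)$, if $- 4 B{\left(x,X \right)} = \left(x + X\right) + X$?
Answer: $302$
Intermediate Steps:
$B{\left(x,X \right)} = - \frac{X}{2} - \frac{x}{4}$ ($B{\left(x,X \right)} = - \frac{\left(x + X\right) + X}{4} = - \frac{\left(X + x\right) + X}{4} = - \frac{x + 2 X}{4} = - \frac{X}{2} - \frac{x}{4}$)
$N{\left(j,U \right)} = \frac{1 + U}{-5 + 2 j \left(-3 + U\right)}$ ($N{\left(j,U \right)} = \frac{1 + U}{2 j \left(-3 + U\right) - 5} = \frac{1 + U}{-5 + 2 j \left(-3 + U\right)}$)
$\left(7 - 11\right) \left(N{\left(-1,B{\left(1,0 \right)} \right)} - 76\right) = \left(7 - 11\right) \left(\frac{1 - \frac{1}{4}}{-5 - -6 + 2 \left(\left(- \frac{1}{2}\right) 0 - \frac{1}{4}\right) \left(-1\right)} - 76\right) = \left(7 - 11\right) \left(\frac{1 + \left(0 - \frac{1}{4}\right)}{-5 + 6 + 2 \left(0 - \frac{1}{4}\right) \left(-1\right)} - 76\right) = - 4 \left(\frac{1 - \frac{1}{4}}{-5 + 6 + 2 \left(- \frac{1}{4}\right) \left(-1\right)} - 76\right) = - 4 \left(\frac{1}{-5 + 6 + \frac{1}{2}} \cdot \frac{3}{4} - 76\right) = - 4 \left(\frac{1}{\frac{3}{2}} \cdot \frac{3}{4} - 76\right) = - 4 \left(\frac{2}{3} \cdot \frac{3}{4} - 76\right) = - 4 \left(\frac{1}{2} - 76\right) = \left(-4\right) \left(- \frac{151}{2}\right) = 302$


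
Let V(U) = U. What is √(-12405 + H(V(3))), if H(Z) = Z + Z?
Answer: I*√12399 ≈ 111.35*I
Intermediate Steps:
H(Z) = 2*Z
√(-12405 + H(V(3))) = √(-12405 + 2*3) = √(-12405 + 6) = √(-12399) = I*√12399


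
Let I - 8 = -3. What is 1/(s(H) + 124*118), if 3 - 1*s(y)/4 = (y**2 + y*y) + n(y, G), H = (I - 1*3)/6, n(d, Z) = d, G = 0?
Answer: 9/131776 ≈ 6.8298e-5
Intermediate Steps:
I = 5 (I = 8 - 3 = 5)
H = 1/3 (H = (5 - 1*3)/6 = (5 - 3)*(1/6) = 2*(1/6) = 1/3 ≈ 0.33333)
s(y) = 12 - 8*y**2 - 4*y (s(y) = 12 - 4*((y**2 + y*y) + y) = 12 - 4*((y**2 + y**2) + y) = 12 - 4*(2*y**2 + y) = 12 - 4*(y + 2*y**2) = 12 + (-8*y**2 - 4*y) = 12 - 8*y**2 - 4*y)
1/(s(H) + 124*118) = 1/((12 - 8*(1/3)**2 - 4*1/3) + 124*118) = 1/((12 - 8*1/9 - 4/3) + 14632) = 1/((12 - 8/9 - 4/3) + 14632) = 1/(88/9 + 14632) = 1/(131776/9) = 9/131776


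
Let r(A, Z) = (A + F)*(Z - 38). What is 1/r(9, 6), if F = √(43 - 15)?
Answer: -9/1696 + √7/848 ≈ -0.0021866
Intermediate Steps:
F = 2*√7 (F = √28 = 2*√7 ≈ 5.2915)
r(A, Z) = (-38 + Z)*(A + 2*√7) (r(A, Z) = (A + 2*√7)*(Z - 38) = (A + 2*√7)*(-38 + Z) = (-38 + Z)*(A + 2*√7))
1/r(9, 6) = 1/(-76*√7 - 38*9 + 9*6 + 2*6*√7) = 1/(-76*√7 - 342 + 54 + 12*√7) = 1/(-288 - 64*√7)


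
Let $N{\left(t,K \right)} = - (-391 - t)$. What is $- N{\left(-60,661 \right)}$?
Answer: $-331$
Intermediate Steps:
$N{\left(t,K \right)} = 391 + t$
$- N{\left(-60,661 \right)} = - (391 - 60) = \left(-1\right) 331 = -331$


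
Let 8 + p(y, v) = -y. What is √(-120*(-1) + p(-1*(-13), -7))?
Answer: 3*√11 ≈ 9.9499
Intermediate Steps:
p(y, v) = -8 - y
√(-120*(-1) + p(-1*(-13), -7)) = √(-120*(-1) + (-8 - (-1)*(-13))) = √(120 + (-8 - 1*13)) = √(120 + (-8 - 13)) = √(120 - 21) = √99 = 3*√11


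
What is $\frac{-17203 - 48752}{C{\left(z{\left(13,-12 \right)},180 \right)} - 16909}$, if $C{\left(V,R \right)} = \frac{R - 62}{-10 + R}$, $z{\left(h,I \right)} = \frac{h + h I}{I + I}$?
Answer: $\frac{5606175}{1437206} \approx 3.9007$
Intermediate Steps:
$z{\left(h,I \right)} = \frac{h + I h}{2 I}$
$C{\left(V,R \right)} = \frac{-62 + R}{-10 + R}$
$\frac{-17203 - 48752}{C{\left(z{\left(13,-12 \right)},180 \right)} - 16909} = \frac{-17203 - 48752}{\frac{-62 + 180}{-10 + 180} - 16909} = - \frac{65955}{\frac{1}{170} \cdot 118 - 16909} = - \frac{65955}{\frac{59}{85} - 16909} = - \frac{65955}{- \frac{1437206}{85}} = \left(-65955\right) \left(- \frac{85}{1437206}\right) = \frac{5606175}{1437206}$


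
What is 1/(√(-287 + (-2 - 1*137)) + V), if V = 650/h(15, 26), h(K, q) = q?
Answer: 25/1051 - I*√426/1051 ≈ 0.023787 - 0.019638*I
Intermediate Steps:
V = 25 (V = 650/26 = 650*(1/26) = 25)
1/(√(-287 + (-2 - 1*137)) + V) = 1/(√(-287 + (-2 - 1*137)) + 25) = 1/(√(-287 + (-2 - 137)) + 25) = 1/(√(-287 - 139) + 25) = 1/(√(-426) + 25) = 1/(I*√426 + 25) = 1/(25 + I*√426)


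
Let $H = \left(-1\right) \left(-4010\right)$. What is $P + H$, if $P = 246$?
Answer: $4256$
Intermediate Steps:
$H = 4010$
$P + H = 246 + 4010 = 4256$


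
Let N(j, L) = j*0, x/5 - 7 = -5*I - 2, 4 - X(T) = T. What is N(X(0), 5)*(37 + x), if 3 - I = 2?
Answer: 0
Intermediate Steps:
I = 1 (I = 3 - 1*2 = 3 - 2 = 1)
X(T) = 4 - T
x = 0 (x = 35 + 5*(-5*1 - 2) = 35 + 5*(-5 - 2) = 35 + 5*(-7) = 35 - 35 = 0)
N(j, L) = 0
N(X(0), 5)*(37 + x) = 0*(37 + 0) = 0*37 = 0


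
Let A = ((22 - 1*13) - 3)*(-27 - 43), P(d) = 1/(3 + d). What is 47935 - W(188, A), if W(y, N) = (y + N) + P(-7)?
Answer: 192669/4 ≈ 48167.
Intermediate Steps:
A = -420 (A = ((22 - 13) - 3)*(-70) = (9 - 3)*(-70) = 6*(-70) = -420)
W(y, N) = -1/4 + N + y (W(y, N) = (y + N) + 1/(3 - 7) = (N + y) + 1/(-4) = (N + y) - 1/4 = -1/4 + N + y)
47935 - W(188, A) = 47935 - (-1/4 - 420 + 188) = 47935 - 1*(-929/4) = 47935 + 929/4 = 192669/4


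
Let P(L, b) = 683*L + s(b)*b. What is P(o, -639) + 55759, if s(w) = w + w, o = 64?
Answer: 916113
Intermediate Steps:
s(w) = 2*w
P(L, b) = 2*b² + 683*L (P(L, b) = 683*L + (2*b)*b = 683*L + 2*b² = 2*b² + 683*L)
P(o, -639) + 55759 = (2*(-639)² + 683*64) + 55759 = (2*408321 + 43712) + 55759 = (816642 + 43712) + 55759 = 860354 + 55759 = 916113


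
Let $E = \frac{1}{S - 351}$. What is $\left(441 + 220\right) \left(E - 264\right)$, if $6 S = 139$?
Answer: $- \frac{343253334}{1967} \approx -1.7451 \cdot 10^{5}$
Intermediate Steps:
$S = \frac{139}{6}$ ($S = \frac{1}{6} \cdot 139 = \frac{139}{6} \approx 23.167$)
$E = - \frac{6}{1967}$ ($E = \frac{1}{\frac{139}{6} - 351} = \frac{1}{- \frac{1967}{6}} = - \frac{6}{1967} \approx -0.0030503$)
$\left(441 + 220\right) \left(E - 264\right) = \left(441 + 220\right) \left(- \frac{6}{1967} - 264\right) = 661 \left(- \frac{519294}{1967}\right) = - \frac{343253334}{1967}$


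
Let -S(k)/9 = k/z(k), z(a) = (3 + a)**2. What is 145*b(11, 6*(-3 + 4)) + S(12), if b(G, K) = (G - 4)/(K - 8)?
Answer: -25399/50 ≈ -507.98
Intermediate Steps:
b(G, K) = (-4 + G)/(-8 + K)
S(k) = -9*k/(3 + k)**2 (S(k) = -9*k/((3 + k)**2) = -9*k/(3 + k)**2)
145*b(11, 6*(-3 + 4)) + S(12) = 145*((-4 + 11)/(-8 + 6*(-3 + 4))) - 9*12/(3 + 12)**2 = 145*(7/(-8 + 6*1)) - 9*12/15**2 = 145*(7/(-8 + 6)) - 9*12*1/225 = 145*(7/(-2)) - 12/25 = 145*(-1/2*7) - 12/25 = 145*(-7/2) - 12/25 = -1015/2 - 12/25 = -25399/50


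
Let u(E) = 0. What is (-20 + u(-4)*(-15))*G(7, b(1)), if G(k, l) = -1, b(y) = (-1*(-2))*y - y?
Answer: 20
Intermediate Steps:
b(y) = y (b(y) = 2*y - y = y)
(-20 + u(-4)*(-15))*G(7, b(1)) = (-20 + 0*(-15))*(-1) = (-20 + 0)*(-1) = -20*(-1) = 20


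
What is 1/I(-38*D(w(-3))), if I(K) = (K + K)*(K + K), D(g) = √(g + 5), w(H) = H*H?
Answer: 1/80864 ≈ 1.2366e-5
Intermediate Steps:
w(H) = H²
D(g) = √(5 + g)
I(K) = 4*K² (I(K) = (2*K)*(2*K) = 4*K²)
1/I(-38*D(w(-3))) = 1/(4*(-38*√(5 + (-3)²))²) = 1/(4*(-38*√(5 + 9))²) = 1/(4*(-38*√14)²) = 1/(4*20216) = 1/80864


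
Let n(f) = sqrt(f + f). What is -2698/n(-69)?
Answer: 1349*I*sqrt(138)/69 ≈ 229.67*I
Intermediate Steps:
n(f) = sqrt(2)*sqrt(f) (n(f) = sqrt(2*f) = sqrt(2)*sqrt(f))
-2698/n(-69) = -2698*(-I*sqrt(138)/138) = -(-1349)*I*sqrt(138)/69 = 1349*I*sqrt(138)/69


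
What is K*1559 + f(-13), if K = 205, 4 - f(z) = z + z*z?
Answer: 319443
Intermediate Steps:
f(z) = 4 - z - z² (f(z) = 4 - (z + z*z) = 4 - (z + z²) = 4 + (-z - z²) = 4 - z - z²)
K*1559 + f(-13) = 205*1559 + (4 - 1*(-13) - 1*(-13)²) = 319595 + (4 + 13 - 1*169) = 319595 + (4 + 13 - 169) = 319595 - 152 = 319443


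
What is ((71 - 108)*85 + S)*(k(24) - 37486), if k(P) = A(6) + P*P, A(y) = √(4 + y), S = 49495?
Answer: -1710778500 + 46350*√10 ≈ -1.7106e+9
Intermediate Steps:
k(P) = √10 + P² (k(P) = √(4 + 6) + P*P = √10 + P²)
((71 - 108)*85 + S)*(k(24) - 37486) = ((71 - 108)*85 + 49495)*((√10 + 24²) - 37486) = (-37*85 + 49495)*((√10 + 576) - 37486) = (-3145 + 49495)*((576 + √10) - 37486) = 46350*(-36910 + √10) = -1710778500 + 46350*√10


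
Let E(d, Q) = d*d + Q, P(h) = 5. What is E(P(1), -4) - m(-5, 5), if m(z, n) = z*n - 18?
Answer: 64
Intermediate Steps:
m(z, n) = -18 + n*z (m(z, n) = n*z - 18 = -18 + n*z)
E(d, Q) = Q + d² (E(d, Q) = d² + Q = Q + d²)
E(P(1), -4) - m(-5, 5) = (-4 + 5²) - (-18 + 5*(-5)) = (-4 + 25) - (-18 - 25) = 21 - 1*(-43) = 21 + 43 = 64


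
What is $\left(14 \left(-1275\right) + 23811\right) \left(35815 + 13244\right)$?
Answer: $292440699$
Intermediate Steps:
$\left(14 \left(-1275\right) + 23811\right) \left(35815 + 13244\right) = \left(-17850 + 23811\right) 49059 = 5961 \cdot 49059 = 292440699$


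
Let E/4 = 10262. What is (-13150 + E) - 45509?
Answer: -17611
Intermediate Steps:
E = 41048 (E = 4*10262 = 41048)
(-13150 + E) - 45509 = (-13150 + 41048) - 45509 = 27898 - 45509 = -17611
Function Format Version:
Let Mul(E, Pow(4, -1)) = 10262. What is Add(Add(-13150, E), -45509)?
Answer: -17611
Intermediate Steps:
E = 41048 (E = Mul(4, 10262) = 41048)
Add(Add(-13150, E), -45509) = Add(Add(-13150, 41048), -45509) = Add(27898, -45509) = -17611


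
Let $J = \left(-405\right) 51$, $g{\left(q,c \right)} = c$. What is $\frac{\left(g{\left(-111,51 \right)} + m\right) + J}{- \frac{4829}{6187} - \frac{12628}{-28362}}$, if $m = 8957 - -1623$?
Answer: $\frac{879484178328}{29415331} \approx 29899.0$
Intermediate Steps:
$m = 10580$ ($m = 8957 + 1623 = 10580$)
$J = -20655$
$\frac{\left(g{\left(-111,51 \right)} + m\right) + J}{- \frac{4829}{6187} - \frac{12628}{-28362}} = \frac{\left(51 + 10580\right) - 20655}{- \frac{4829}{6187} - \frac{12628}{-28362}} = \frac{10631 - 20655}{\left(-4829\right) \frac{1}{6187} - - \frac{6314}{14181}} = - \frac{10024}{- \frac{4829}{6187} + \frac{6314}{14181}} = - \frac{10024}{- \frac{29415331}{87737847}} = \left(-10024\right) \left(- \frac{87737847}{29415331}\right) = \frac{879484178328}{29415331}$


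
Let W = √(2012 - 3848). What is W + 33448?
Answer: 33448 + 6*I*√51 ≈ 33448.0 + 42.849*I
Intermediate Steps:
W = 6*I*√51 (W = √(-1836) = 6*I*√51 ≈ 42.849*I)
W + 33448 = 6*I*√51 + 33448 = 33448 + 6*I*√51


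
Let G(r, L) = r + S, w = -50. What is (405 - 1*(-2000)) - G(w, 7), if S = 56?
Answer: 2399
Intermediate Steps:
G(r, L) = 56 + r (G(r, L) = r + 56 = 56 + r)
(405 - 1*(-2000)) - G(w, 7) = (405 - 1*(-2000)) - (56 - 50) = (405 + 2000) - 1*6 = 2405 - 6 = 2399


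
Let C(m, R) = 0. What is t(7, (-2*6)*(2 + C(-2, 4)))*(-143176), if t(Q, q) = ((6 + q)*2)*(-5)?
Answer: -25771680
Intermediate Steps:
t(Q, q) = -60 - 10*q (t(Q, q) = (12 + 2*q)*(-5) = -60 - 10*q)
t(7, (-2*6)*(2 + C(-2, 4)))*(-143176) = (-60 - 10*(-2*6)*(2 + 0))*(-143176) = (-60 - (-120)*2)*(-143176) = (-60 - 10*(-24))*(-143176) = (-60 + 240)*(-143176) = 180*(-143176) = -25771680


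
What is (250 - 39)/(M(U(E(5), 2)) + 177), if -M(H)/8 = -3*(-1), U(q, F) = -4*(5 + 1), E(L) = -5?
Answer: 211/153 ≈ 1.3791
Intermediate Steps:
U(q, F) = -24 (U(q, F) = -4*6 = -24)
M(H) = -24 (M(H) = -(-24)*(-1) = -8*3 = -24)
(250 - 39)/(M(U(E(5), 2)) + 177) = (250 - 39)/(-24 + 177) = 211/153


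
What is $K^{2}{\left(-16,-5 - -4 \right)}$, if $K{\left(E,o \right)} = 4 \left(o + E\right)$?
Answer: $4624$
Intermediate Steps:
$K{\left(E,o \right)} = 4 E + 4 o$ ($K{\left(E,o \right)} = 4 \left(E + o\right) = 4 E + 4 o$)
$K^{2}{\left(-16,-5 - -4 \right)} = \left(4 \left(-16\right) + 4 \left(-5 - -4\right)\right)^{2} = \left(-64 + 4 \left(-5 + 4\right)\right)^{2} = \left(-64 + 4 \left(-1\right)\right)^{2} = \left(-64 - 4\right)^{2} = \left(-68\right)^{2} = 4624$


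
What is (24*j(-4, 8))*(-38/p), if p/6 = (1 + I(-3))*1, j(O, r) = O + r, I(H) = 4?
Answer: -608/5 ≈ -121.60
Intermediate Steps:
p = 30 (p = 6*((1 + 4)*1) = 6*(5*1) = 6*5 = 30)
(24*j(-4, 8))*(-38/p) = (24*(-4 + 8))*(-38/30) = (24*4)*(-38*1/30) = 96*(-19/15) = -608/5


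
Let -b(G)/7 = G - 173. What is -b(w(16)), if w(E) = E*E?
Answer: 581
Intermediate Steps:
w(E) = E²
b(G) = 1211 - 7*G (b(G) = -7*(G - 173) = -7*(-173 + G) = 1211 - 7*G)
-b(w(16)) = -(1211 - 7*16²) = -(1211 - 7*256) = -(1211 - 1792) = -1*(-581) = 581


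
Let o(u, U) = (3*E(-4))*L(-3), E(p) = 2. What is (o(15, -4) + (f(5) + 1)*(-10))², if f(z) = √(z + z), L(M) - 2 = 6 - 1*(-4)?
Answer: 4844 - 1240*√10 ≈ 922.78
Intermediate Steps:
L(M) = 12 (L(M) = 2 + (6 - 1*(-4)) = 2 + (6 + 4) = 2 + 10 = 12)
f(z) = √2*√z (f(z) = √(2*z) = √2*√z)
o(u, U) = 72 (o(u, U) = (3*2)*12 = 6*12 = 72)
(o(15, -4) + (f(5) + 1)*(-10))² = (72 + (√2*√5 + 1)*(-10))² = (72 + (√10 + 1)*(-10))² = (72 + (1 + √10)*(-10))² = (72 + (-10 - 10*√10))² = (62 - 10*√10)²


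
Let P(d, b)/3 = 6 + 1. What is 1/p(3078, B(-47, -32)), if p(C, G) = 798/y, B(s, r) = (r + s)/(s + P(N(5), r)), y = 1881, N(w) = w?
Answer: 33/14 ≈ 2.3571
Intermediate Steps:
P(d, b) = 21 (P(d, b) = 3*(6 + 1) = 3*7 = 21)
B(s, r) = (r + s)/(21 + s) (B(s, r) = (r + s)/(s + 21) = (r + s)/(21 + s))
p(C, G) = 14/33 (p(C, G) = 798/1881 = 798*(1/1881) = 14/33)
1/p(3078, B(-47, -32)) = 1/(14/33) = 33/14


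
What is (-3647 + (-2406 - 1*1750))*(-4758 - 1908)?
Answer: 52014798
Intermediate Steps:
(-3647 + (-2406 - 1*1750))*(-4758 - 1908) = (-3647 + (-2406 - 1750))*(-6666) = (-3647 - 4156)*(-6666) = -7803*(-6666) = 52014798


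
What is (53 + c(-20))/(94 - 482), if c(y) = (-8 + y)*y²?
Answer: 11147/388 ≈ 28.729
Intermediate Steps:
c(y) = y²*(-8 + y)
(53 + c(-20))/(94 - 482) = (53 + (-20)²*(-8 - 20))/(94 - 482) = (53 + 400*(-28))/(-388) = (53 - 11200)*(-1/388) = -11147*(-1/388) = 11147/388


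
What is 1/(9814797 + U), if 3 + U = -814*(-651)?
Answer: 1/10344708 ≈ 9.6668e-8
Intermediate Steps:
U = 529911 (U = -3 - 814*(-651) = -3 + 529914 = 529911)
1/(9814797 + U) = 1/(9814797 + 529911) = 1/10344708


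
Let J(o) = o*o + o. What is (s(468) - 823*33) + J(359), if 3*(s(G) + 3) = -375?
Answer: 101953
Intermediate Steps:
s(G) = -128 (s(G) = -3 + (⅓)*(-375) = -3 - 125 = -128)
J(o) = o + o² (J(o) = o² + o = o + o²)
(s(468) - 823*33) + J(359) = (-128 - 823*33) + 359*(1 + 359) = (-128 - 27159) + 359*360 = -27287 + 129240 = 101953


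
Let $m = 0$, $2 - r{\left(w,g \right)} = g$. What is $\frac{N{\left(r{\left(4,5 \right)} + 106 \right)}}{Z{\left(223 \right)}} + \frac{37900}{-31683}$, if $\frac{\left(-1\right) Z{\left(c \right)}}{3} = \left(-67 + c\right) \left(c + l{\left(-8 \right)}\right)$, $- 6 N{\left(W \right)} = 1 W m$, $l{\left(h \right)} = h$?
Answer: $- \frac{37900}{31683} \approx -1.1962$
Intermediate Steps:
$r{\left(w,g \right)} = 2 - g$
$N{\left(W \right)} = 0$ ($N{\left(W \right)} = - \frac{1 W 0}{6} = - \frac{W 0}{6} = \left(- \frac{1}{6}\right) 0 = 0$)
$Z{\left(c \right)} = - 3 \left(-67 + c\right) \left(-8 + c\right)$ ($Z{\left(c \right)} = - 3 \left(-67 + c\right) \left(c - 8\right) = - 3 \left(-67 + c\right) \left(-8 + c\right)$)
$\frac{N{\left(r{\left(4,5 \right)} + 106 \right)}}{Z{\left(223 \right)}} + \frac{37900}{-31683} = \frac{0}{-1608 - 3 \cdot 223^{2} + 225 \cdot 223} + \frac{37900}{-31683} = \frac{0}{-1608 - 149187 + 50175} + 37900 \left(- \frac{1}{31683}\right) = \frac{0}{-1608 - 149187 + 50175} - \frac{37900}{31683} = \frac{0}{-100620} - \frac{37900}{31683} = 0 \left(- \frac{1}{100620}\right) - \frac{37900}{31683} = 0 - \frac{37900}{31683} = - \frac{37900}{31683}$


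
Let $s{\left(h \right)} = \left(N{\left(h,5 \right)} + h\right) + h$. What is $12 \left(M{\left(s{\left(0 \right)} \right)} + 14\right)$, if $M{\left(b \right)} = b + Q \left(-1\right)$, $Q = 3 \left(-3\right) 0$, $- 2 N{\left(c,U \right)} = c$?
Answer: $168$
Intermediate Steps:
$N{\left(c,U \right)} = - \frac{c}{2}$
$Q = 0$ ($Q = \left(-9\right) 0 = 0$)
$s{\left(h \right)} = \frac{3 h}{2}$ ($s{\left(h \right)} = \left(- \frac{h}{2} + h\right) + h = \frac{h}{2} + h = \frac{3 h}{2}$)
$M{\left(b \right)} = b$ ($M{\left(b \right)} = b + 0 \left(-1\right) = b + 0 = b$)
$12 \left(M{\left(s{\left(0 \right)} \right)} + 14\right) = 12 \left(\frac{3}{2} \cdot 0 + 14\right) = 12 \left(0 + 14\right) = 12 \cdot 14 = 168$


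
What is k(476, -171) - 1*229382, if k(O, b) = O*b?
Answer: -310778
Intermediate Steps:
k(476, -171) - 1*229382 = 476*(-171) - 1*229382 = -81396 - 229382 = -310778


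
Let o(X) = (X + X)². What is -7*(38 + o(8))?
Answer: -2058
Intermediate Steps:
o(X) = 4*X² (o(X) = (2*X)² = 4*X²)
-7*(38 + o(8)) = -7*(38 + 4*8²) = -7*(38 + 4*64) = -7*(38 + 256) = -7*294 = -2058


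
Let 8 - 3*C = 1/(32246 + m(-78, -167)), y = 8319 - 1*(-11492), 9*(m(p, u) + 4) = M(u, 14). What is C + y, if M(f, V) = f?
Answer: 17238543842/870033 ≈ 19814.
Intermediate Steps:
m(p, u) = -4 + u/9
y = 19811 (y = 8319 + 11492 = 19811)
C = 2320079/870033 (C = 8/3 - 1/(3*(32246 + (-4 + (1/9)*(-167)))) = 8/3 - 1/(3*(32246 + (-4 - 167/9))) = 8/3 - 1/(3*(32246 - 203/9)) = 8/3 - 1/(3*290011/9) = 8/3 - 1/3*9/290011 = 8/3 - 3/290011 = 2320079/870033 ≈ 2.6667)
C + y = 2320079/870033 + 19811 = 17238543842/870033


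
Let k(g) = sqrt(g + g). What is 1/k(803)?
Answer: sqrt(1606)/1606 ≈ 0.024953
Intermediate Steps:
k(g) = sqrt(2)*sqrt(g) (k(g) = sqrt(2*g) = sqrt(2)*sqrt(g))
1/k(803) = 1/(sqrt(2)*sqrt(803)) = 1/(sqrt(1606)) = sqrt(1606)/1606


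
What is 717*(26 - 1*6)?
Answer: 14340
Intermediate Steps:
717*(26 - 1*6) = 717*(26 - 6) = 717*20 = 14340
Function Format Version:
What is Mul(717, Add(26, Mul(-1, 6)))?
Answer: 14340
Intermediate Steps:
Mul(717, Add(26, Mul(-1, 6))) = Mul(717, Add(26, -6)) = Mul(717, 20) = 14340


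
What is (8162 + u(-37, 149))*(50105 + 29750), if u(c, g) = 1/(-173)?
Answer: 112757256375/173 ≈ 6.5178e+8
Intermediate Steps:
u(c, g) = -1/173
(8162 + u(-37, 149))*(50105 + 29750) = (8162 - 1/173)*(50105 + 29750) = (1412025/173)*79855 = 112757256375/173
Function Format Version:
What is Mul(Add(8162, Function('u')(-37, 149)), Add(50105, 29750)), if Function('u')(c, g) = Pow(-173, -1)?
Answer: Rational(112757256375, 173) ≈ 6.5178e+8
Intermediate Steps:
Function('u')(c, g) = Rational(-1, 173)
Mul(Add(8162, Function('u')(-37, 149)), Add(50105, 29750)) = Mul(Add(8162, Rational(-1, 173)), Add(50105, 29750)) = Mul(Rational(1412025, 173), 79855) = Rational(112757256375, 173)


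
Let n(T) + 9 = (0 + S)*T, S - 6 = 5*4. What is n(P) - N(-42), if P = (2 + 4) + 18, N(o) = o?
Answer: 657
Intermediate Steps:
S = 26 (S = 6 + 5*4 = 6 + 20 = 26)
P = 24 (P = 6 + 18 = 24)
n(T) = -9 + 26*T (n(T) = -9 + (0 + 26)*T = -9 + 26*T)
n(P) - N(-42) = (-9 + 26*24) - 1*(-42) = (-9 + 624) + 42 = 615 + 42 = 657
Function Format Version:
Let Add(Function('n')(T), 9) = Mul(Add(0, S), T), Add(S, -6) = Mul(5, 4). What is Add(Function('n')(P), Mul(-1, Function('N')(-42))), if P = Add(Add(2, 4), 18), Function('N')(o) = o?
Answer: 657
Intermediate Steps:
S = 26 (S = Add(6, Mul(5, 4)) = Add(6, 20) = 26)
P = 24 (P = Add(6, 18) = 24)
Function('n')(T) = Add(-9, Mul(26, T)) (Function('n')(T) = Add(-9, Mul(Add(0, 26), T)) = Add(-9, Mul(26, T)))
Add(Function('n')(P), Mul(-1, Function('N')(-42))) = Add(Add(-9, Mul(26, 24)), Mul(-1, -42)) = Add(Add(-9, 624), 42) = Add(615, 42) = 657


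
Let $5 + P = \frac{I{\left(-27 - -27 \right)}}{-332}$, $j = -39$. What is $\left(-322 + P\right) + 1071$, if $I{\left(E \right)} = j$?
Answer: $\frac{247047}{332} \approx 744.12$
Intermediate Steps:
$I{\left(E \right)} = -39$
$P = - \frac{1621}{332}$ ($P = -5 - \frac{39}{-332} = -5 - - \frac{39}{332} = -5 + \frac{39}{332} = - \frac{1621}{332} \approx -4.8825$)
$\left(-322 + P\right) + 1071 = \left(-322 - \frac{1621}{332}\right) + 1071 = - \frac{108525}{332} + 1071 = \frac{247047}{332}$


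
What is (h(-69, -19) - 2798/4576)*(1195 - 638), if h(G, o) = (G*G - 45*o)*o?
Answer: -135986064107/2288 ≈ -5.9434e+7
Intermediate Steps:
h(G, o) = o*(G² - 45*o) (h(G, o) = (G² - 45*o)*o = o*(G² - 45*o))
(h(-69, -19) - 2798/4576)*(1195 - 638) = (-19*((-69)² - 45*(-19)) - 2798/4576)*(1195 - 638) = (-19*(4761 + 855) - 2798*1/4576)*557 = (-19*5616 - 1399/2288)*557 = (-106704 - 1399/2288)*557 = -244140151/2288*557 = -135986064107/2288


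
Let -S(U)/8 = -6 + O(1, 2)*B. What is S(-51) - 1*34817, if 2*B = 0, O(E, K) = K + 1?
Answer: -34769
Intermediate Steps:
O(E, K) = 1 + K
B = 0 (B = (1/2)*0 = 0)
S(U) = 48 (S(U) = -8*(-6 + (1 + 2)*0) = -8*(-6 + 3*0) = -8*(-6 + 0) = -8*(-6) = 48)
S(-51) - 1*34817 = 48 - 1*34817 = 48 - 34817 = -34769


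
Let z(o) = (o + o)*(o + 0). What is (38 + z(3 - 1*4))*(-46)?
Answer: -1840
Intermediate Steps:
z(o) = 2*o² (z(o) = (2*o)*o = 2*o²)
(38 + z(3 - 1*4))*(-46) = (38 + 2*(3 - 1*4)²)*(-46) = (38 + 2*(3 - 4)²)*(-46) = (38 + 2*(-1)²)*(-46) = (38 + 2*1)*(-46) = (38 + 2)*(-46) = 40*(-46) = -1840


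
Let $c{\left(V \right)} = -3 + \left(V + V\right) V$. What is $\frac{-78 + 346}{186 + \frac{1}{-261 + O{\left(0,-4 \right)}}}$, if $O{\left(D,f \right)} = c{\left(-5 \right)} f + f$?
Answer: $\frac{121404}{84257} \approx 1.4409$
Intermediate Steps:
$c{\left(V \right)} = -3 + 2 V^{2}$ ($c{\left(V \right)} = -3 + 2 V V = -3 + 2 V^{2}$)
$O{\left(D,f \right)} = 48 f$ ($O{\left(D,f \right)} = \left(-3 + 2 \left(-5\right)^{2}\right) f + f = \left(-3 + 2 \cdot 25\right) f + f = \left(-3 + 50\right) f + f = 47 f + f = 48 f$)
$\frac{-78 + 346}{186 + \frac{1}{-261 + O{\left(0,-4 \right)}}} = \frac{-78 + 346}{186 + \frac{1}{-261 + 48 \left(-4\right)}} = \frac{268}{186 + \frac{1}{-261 - 192}} = \frac{268}{186 + \frac{1}{-453}} = \frac{268}{186 - \frac{1}{453}} = \frac{268}{\frac{84257}{453}} = 268 \cdot \frac{453}{84257} = \frac{121404}{84257}$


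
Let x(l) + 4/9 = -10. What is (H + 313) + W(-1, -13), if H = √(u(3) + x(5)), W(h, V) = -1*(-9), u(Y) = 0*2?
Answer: 322 + I*√94/3 ≈ 322.0 + 3.2318*I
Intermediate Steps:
u(Y) = 0
x(l) = -94/9 (x(l) = -4/9 - 10 = -94/9)
W(h, V) = 9
H = I*√94/3 (H = √(0 - 94/9) = √(-94/9) = I*√94/3 ≈ 3.2318*I)
(H + 313) + W(-1, -13) = (I*√94/3 + 313) + 9 = (313 + I*√94/3) + 9 = 322 + I*√94/3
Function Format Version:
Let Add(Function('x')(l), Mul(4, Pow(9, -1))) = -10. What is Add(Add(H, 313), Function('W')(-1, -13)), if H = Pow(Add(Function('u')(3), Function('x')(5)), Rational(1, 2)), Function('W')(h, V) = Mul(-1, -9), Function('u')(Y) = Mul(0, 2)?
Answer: Add(322, Mul(Rational(1, 3), I, Pow(94, Rational(1, 2)))) ≈ Add(322.00, Mul(3.2318, I))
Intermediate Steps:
Function('u')(Y) = 0
Function('x')(l) = Rational(-94, 9) (Function('x')(l) = Add(Rational(-4, 9), -10) = Rational(-94, 9))
Function('W')(h, V) = 9
H = Mul(Rational(1, 3), I, Pow(94, Rational(1, 2))) (H = Pow(Add(0, Rational(-94, 9)), Rational(1, 2)) = Pow(Rational(-94, 9), Rational(1, 2)) = Mul(Rational(1, 3), I, Pow(94, Rational(1, 2))) ≈ Mul(3.2318, I))
Add(Add(H, 313), Function('W')(-1, -13)) = Add(Add(Mul(Rational(1, 3), I, Pow(94, Rational(1, 2))), 313), 9) = Add(Add(313, Mul(Rational(1, 3), I, Pow(94, Rational(1, 2)))), 9) = Add(322, Mul(Rational(1, 3), I, Pow(94, Rational(1, 2))))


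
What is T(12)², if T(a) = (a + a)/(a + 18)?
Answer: 16/25 ≈ 0.64000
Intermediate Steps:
T(a) = 2*a/(18 + a) (T(a) = (2*a)/(18 + a) = 2*a/(18 + a))
T(12)² = (2*12/(18 + 12))² = (2*12/30)² = (2*12*(1/30))² = (⅘)² = 16/25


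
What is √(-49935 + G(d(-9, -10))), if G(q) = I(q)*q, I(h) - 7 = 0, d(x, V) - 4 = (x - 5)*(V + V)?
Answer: I*√47947 ≈ 218.97*I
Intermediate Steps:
d(x, V) = 4 + 2*V*(-5 + x) (d(x, V) = 4 + (x - 5)*(V + V) = 4 + (-5 + x)*(2*V) = 4 + 2*V*(-5 + x))
I(h) = 7 (I(h) = 7 + 0 = 7)
G(q) = 7*q
√(-49935 + G(d(-9, -10))) = √(-49935 + 7*(4 - 10*(-10) + 2*(-10)*(-9))) = √(-49935 + 7*(4 + 100 + 180)) = √(-49935 + 7*284) = √(-49935 + 1988) = √(-47947) = I*√47947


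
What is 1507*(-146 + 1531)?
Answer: 2087195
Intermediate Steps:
1507*(-146 + 1531) = 1507*1385 = 2087195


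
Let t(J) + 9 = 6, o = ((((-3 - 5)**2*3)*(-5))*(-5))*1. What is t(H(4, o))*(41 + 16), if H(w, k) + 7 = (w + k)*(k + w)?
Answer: -171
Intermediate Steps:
o = 4800 (o = ((((-8)**2*3)*(-5))*(-5))*1 = (((64*3)*(-5))*(-5))*1 = ((192*(-5))*(-5))*1 = -960*(-5)*1 = 4800*1 = 4800)
H(w, k) = -7 + (k + w)**2 (H(w, k) = -7 + (w + k)*(k + w) = -7 + (k + w)*(k + w) = -7 + (k + w)**2)
t(J) = -3 (t(J) = -9 + 6 = -3)
t(H(4, o))*(41 + 16) = -3*(41 + 16) = -3*57 = -171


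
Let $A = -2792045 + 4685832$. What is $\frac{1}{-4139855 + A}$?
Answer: $- \frac{1}{2246068} \approx -4.4522 \cdot 10^{-7}$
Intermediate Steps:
$A = 1893787$
$\frac{1}{-4139855 + A} = \frac{1}{-4139855 + 1893787} = \frac{1}{-2246068} = - \frac{1}{2246068}$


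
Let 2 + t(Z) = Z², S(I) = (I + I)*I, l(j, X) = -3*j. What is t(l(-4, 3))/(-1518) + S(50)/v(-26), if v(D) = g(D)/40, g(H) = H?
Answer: -75900923/9867 ≈ -7692.4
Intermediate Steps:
S(I) = 2*I² (S(I) = (2*I)*I = 2*I²)
v(D) = D/40
t(Z) = -2 + Z²
t(l(-4, 3))/(-1518) + S(50)/v(-26) = (-2 + (-3*(-4))²)/(-1518) + (2*50²)/(((1/40)*(-26))) = (-2 + 12²)*(-1/1518) + (2*2500)/(-13/20) = (-2 + 144)*(-1/1518) + 5000*(-20/13) = 142*(-1/1518) - 100000/13 = -71/759 - 100000/13 = -75900923/9867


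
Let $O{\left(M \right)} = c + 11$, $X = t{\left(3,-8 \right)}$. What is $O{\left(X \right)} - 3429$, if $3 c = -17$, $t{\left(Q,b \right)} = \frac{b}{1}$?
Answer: $- \frac{10271}{3} \approx -3423.7$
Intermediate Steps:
$t{\left(Q,b \right)} = b$ ($t{\left(Q,b \right)} = b 1 = b$)
$c = - \frac{17}{3}$ ($c = \frac{1}{3} \left(-17\right) = - \frac{17}{3} \approx -5.6667$)
$X = -8$
$O{\left(M \right)} = \frac{16}{3}$ ($O{\left(M \right)} = - \frac{17}{3} + 11 = \frac{16}{3}$)
$O{\left(X \right)} - 3429 = \frac{16}{3} - 3429 = - \frac{10271}{3}$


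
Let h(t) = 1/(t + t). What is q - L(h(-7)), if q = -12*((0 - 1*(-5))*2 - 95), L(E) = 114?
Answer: 906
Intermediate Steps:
h(t) = 1/(2*t)
q = 1020 (q = -12*((0 + 5)*2 - 95) = -12*(5*2 - 95) = -12*(10 - 95) = -12*(-85) = 1020)
q - L(h(-7)) = 1020 - 1*114 = 1020 - 114 = 906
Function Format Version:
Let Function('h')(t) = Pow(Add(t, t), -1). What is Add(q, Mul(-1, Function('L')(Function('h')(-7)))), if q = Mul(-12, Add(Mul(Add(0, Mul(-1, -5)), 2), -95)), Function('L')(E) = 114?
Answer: 906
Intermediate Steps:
Function('h')(t) = Mul(Rational(1, 2), Pow(t, -1)) (Function('h')(t) = Pow(Mul(2, t), -1) = Mul(Rational(1, 2), Pow(t, -1)))
q = 1020 (q = Mul(-12, Add(Mul(Add(0, 5), 2), -95)) = Mul(-12, Add(Mul(5, 2), -95)) = Mul(-12, Add(10, -95)) = Mul(-12, -85) = 1020)
Add(q, Mul(-1, Function('L')(Function('h')(-7)))) = Add(1020, Mul(-1, 114)) = Add(1020, -114) = 906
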